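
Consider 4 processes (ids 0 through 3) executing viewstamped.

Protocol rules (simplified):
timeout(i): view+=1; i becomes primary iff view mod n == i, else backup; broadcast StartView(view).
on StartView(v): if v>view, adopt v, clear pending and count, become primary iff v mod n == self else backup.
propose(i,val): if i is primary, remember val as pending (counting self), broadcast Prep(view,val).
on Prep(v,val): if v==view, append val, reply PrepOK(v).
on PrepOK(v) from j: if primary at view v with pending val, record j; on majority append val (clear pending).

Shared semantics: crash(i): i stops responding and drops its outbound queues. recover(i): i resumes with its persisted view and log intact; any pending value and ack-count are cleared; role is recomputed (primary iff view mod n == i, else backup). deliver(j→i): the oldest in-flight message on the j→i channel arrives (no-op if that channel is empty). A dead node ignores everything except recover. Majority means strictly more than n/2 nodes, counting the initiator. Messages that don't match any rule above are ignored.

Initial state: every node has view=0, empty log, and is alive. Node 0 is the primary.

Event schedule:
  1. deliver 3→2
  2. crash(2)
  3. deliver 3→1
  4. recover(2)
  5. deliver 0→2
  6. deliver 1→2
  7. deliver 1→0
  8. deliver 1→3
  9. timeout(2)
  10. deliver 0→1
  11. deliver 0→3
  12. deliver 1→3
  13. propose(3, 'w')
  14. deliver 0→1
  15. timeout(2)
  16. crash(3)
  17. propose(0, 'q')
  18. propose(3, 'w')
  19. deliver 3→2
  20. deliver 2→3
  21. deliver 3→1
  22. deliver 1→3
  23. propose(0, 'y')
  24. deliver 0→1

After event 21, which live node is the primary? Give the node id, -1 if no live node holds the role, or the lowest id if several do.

0

step 1 deliver 3→2: —
step 2 crash(2): 2={✗back,v=0,log=-}
step 3 deliver 3→1: —
step 4 recover(2): 2={back,v=0,log=-}
step 5 deliver 0→2: —
step 6 deliver 1→2: —
step 7 deliver 1→0: —
step 8 deliver 1→3: —
step 9 timeout(2): 2={back,v=1,log=-}
step 10 deliver 0→1: —
step 11 deliver 0→3: —
step 12 deliver 1→3: —
step 13 propose(3,'w'): —
step 14 deliver 0→1: —
step 15 timeout(2): 2={prim,v=2,log=-}
step 16 crash(3): 3={✗back,v=0,log=-}
step 17 propose(0,'q'): —
step 18 propose(3,'w'): —
step 19 deliver 3→2: —
step 20 deliver 2→3: —
step 21 deliver 3→1: —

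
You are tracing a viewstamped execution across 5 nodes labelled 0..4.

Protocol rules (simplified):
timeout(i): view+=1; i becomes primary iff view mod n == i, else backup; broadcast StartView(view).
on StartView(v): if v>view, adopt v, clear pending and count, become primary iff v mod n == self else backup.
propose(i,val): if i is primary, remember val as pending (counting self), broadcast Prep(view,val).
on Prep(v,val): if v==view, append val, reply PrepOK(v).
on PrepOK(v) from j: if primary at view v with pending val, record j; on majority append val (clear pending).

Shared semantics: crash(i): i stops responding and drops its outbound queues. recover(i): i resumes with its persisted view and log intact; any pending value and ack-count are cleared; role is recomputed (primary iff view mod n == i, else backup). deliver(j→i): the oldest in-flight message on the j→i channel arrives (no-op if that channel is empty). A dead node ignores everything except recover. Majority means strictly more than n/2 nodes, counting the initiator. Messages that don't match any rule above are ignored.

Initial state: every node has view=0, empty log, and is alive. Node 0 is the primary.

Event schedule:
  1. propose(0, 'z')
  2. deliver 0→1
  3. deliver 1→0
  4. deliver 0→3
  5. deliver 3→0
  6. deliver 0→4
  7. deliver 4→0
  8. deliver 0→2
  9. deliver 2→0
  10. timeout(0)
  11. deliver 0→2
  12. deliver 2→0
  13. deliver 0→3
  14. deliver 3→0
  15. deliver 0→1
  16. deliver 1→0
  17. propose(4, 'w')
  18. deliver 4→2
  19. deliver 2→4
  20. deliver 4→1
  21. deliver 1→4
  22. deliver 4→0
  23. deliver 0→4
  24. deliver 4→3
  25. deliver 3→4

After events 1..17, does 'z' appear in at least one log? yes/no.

[1] propose(0,'z') → ∅
[2] deliver 0→1 → N1(back v0 [z])
[3] deliver 1→0 → ∅
[4] deliver 0→3 → N3(back v0 [z])
[5] deliver 3→0 → N0(prim v0 [z])
[6] deliver 0→4 → N4(back v0 [z])
[7] deliver 4→0 → ∅
[8] deliver 0→2 → N2(back v0 [z])
[9] deliver 2→0 → ∅
[10] timeout(0) → N0(back v1 [z])
[11] deliver 0→2 → N2(back v1 [z])
[12] deliver 2→0 → ∅
[13] deliver 0→3 → N3(back v1 [z])
[14] deliver 3→0 → ∅
[15] deliver 0→1 → N1(prim v1 [z])
[16] deliver 1→0 → ∅
[17] propose(4,'w') → ∅

yes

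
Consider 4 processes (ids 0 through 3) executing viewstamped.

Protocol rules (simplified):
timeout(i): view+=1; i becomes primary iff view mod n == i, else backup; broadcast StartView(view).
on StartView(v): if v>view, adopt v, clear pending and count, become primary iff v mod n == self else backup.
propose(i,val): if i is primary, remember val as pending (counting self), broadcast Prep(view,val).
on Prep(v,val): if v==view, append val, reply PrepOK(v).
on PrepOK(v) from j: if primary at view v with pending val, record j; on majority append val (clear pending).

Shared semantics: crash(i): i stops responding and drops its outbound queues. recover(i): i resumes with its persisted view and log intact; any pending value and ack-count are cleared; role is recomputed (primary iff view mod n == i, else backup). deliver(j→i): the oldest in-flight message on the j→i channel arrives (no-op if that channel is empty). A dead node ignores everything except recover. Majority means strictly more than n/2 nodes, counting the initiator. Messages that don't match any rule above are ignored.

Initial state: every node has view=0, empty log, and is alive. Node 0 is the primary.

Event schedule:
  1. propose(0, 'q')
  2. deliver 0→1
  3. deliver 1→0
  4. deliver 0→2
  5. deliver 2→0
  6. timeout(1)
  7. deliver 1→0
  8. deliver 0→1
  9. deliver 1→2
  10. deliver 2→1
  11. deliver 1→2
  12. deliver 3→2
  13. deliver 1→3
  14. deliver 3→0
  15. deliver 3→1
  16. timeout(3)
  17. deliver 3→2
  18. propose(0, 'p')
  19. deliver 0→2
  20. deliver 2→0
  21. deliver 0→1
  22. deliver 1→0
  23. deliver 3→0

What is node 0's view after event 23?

[1] propose(0,'q') → ∅
[2] deliver 0→1 → N1(back v0 [q])
[3] deliver 1→0 → ∅
[4] deliver 0→2 → N2(back v0 [q])
[5] deliver 2→0 → N0(prim v0 [q])
[6] timeout(1) → N1(prim v1 [q])
[7] deliver 1→0 → N0(back v1 [q])
[8] deliver 0→1 → ∅
[9] deliver 1→2 → N2(back v1 [q])
[10] deliver 2→1 → ∅
[11] deliver 1→2 → ∅
[12] deliver 3→2 → ∅
[13] deliver 1→3 → N3(back v1 [-])
[14] deliver 3→0 → ∅
[15] deliver 3→1 → ∅
[16] timeout(3) → N3(back v2 [-])
[17] deliver 3→2 → N2(prim v2 [q])
[18] propose(0,'p') → ∅
[19] deliver 0→2 → ∅
[20] deliver 2→0 → ∅
[21] deliver 0→1 → ∅
[22] deliver 1→0 → ∅
[23] deliver 3→0 → N0(back v2 [q])

2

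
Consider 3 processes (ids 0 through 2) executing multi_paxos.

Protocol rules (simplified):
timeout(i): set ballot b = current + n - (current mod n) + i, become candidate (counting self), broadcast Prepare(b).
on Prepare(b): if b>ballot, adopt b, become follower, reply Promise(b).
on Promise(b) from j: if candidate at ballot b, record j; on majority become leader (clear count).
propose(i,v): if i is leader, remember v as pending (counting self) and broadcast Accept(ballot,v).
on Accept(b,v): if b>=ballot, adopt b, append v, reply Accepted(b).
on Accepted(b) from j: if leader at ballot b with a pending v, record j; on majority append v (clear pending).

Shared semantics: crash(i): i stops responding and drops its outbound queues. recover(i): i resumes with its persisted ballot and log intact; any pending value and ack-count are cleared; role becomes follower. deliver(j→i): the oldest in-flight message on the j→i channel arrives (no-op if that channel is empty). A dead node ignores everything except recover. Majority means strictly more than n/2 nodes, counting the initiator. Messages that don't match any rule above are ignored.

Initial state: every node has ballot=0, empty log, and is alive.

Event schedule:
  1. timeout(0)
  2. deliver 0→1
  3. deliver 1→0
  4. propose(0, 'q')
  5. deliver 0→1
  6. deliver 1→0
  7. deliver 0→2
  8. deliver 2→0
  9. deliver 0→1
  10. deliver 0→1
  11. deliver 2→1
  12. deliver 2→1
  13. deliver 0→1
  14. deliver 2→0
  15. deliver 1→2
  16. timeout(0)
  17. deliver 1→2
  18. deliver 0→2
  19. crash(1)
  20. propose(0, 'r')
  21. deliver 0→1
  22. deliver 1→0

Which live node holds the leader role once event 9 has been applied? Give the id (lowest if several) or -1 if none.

0

step 1 timeout(0): 0={cand,b=3,log=-}
step 2 deliver 0→1: 1={foll,b=3,log=-}
step 3 deliver 1→0: 0={lead,b=3,log=-}
step 4 propose(0,'q'): —
step 5 deliver 0→1: 1={foll,b=3,log=q}
step 6 deliver 1→0: 0={lead,b=3,log=q}
step 7 deliver 0→2: 2={foll,b=3,log=-}
step 8 deliver 2→0: —
step 9 deliver 0→1: —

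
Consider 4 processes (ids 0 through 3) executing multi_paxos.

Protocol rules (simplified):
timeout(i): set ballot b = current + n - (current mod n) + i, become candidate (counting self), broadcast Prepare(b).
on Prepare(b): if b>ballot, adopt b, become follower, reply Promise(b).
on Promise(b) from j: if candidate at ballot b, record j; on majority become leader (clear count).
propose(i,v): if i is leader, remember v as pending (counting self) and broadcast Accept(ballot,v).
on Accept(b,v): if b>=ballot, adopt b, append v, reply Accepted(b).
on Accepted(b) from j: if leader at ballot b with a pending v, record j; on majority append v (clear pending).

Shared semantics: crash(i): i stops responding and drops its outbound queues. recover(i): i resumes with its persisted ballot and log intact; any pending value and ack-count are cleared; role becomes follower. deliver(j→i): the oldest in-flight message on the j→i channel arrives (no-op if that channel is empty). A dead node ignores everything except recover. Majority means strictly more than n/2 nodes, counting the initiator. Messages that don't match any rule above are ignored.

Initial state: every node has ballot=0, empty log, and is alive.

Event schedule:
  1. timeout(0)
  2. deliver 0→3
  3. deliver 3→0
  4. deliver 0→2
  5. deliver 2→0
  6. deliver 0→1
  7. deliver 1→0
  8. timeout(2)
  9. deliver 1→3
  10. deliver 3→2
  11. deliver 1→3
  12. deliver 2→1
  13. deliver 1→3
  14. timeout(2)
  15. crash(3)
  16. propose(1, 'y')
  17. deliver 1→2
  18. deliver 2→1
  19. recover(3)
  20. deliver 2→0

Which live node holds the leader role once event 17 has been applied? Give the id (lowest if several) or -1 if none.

1. timeout(0):  <0:cand b4 ->
2. deliver 0→3:  <3:foll b4 ->
3. deliver 3→0:  nop
4. deliver 0→2:  <2:foll b4 ->
5. deliver 2→0:  <0:lead b4 ->
6. deliver 0→1:  <1:foll b4 ->
7. deliver 1→0:  nop
8. timeout(2):  <2:cand b10 ->
9. deliver 1→3:  nop
10. deliver 3→2:  nop
11. deliver 1→3:  nop
12. deliver 2→1:  <1:foll b10 ->
13. deliver 1→3:  nop
14. timeout(2):  <2:cand b14 ->
15. crash(3):  <3:✗foll b4 ->
16. propose(1,'y'):  nop
17. deliver 1→2:  nop

0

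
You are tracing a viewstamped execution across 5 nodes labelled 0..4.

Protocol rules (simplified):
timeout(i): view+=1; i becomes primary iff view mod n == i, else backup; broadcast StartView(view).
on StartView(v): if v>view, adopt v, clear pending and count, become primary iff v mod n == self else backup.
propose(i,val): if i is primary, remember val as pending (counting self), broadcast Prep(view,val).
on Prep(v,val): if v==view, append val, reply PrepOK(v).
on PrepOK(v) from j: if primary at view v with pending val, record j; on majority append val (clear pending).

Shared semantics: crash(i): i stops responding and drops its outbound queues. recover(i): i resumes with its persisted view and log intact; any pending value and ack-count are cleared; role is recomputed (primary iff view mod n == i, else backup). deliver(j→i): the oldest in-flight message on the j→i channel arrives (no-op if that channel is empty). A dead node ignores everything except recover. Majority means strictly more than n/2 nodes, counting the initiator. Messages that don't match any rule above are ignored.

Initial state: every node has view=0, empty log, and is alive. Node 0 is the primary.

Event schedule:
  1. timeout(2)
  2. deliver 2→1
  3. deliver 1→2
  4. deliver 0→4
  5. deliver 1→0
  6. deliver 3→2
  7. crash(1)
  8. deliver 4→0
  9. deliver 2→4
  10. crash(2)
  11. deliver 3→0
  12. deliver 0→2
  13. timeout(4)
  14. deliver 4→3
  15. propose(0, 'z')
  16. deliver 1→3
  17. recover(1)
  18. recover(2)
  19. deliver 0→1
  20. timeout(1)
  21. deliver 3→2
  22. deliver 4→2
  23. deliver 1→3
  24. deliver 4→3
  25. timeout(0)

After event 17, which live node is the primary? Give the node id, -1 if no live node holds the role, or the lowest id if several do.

e1 timeout(2): 2[back,v=1,-]
e2 deliver 2→1: 1[prim,v=1,-]
e3 deliver 1→2: ·
e4 deliver 0→4: ·
e5 deliver 1→0: ·
e6 deliver 3→2: ·
e7 crash(1): 1[✗prim,v=1,-]
e8 deliver 4→0: ·
e9 deliver 2→4: 4[back,v=1,-]
e10 crash(2): 2[✗back,v=1,-]
e11 deliver 3→0: ·
e12 deliver 0→2: ·
e13 timeout(4): 4[back,v=2,-]
e14 deliver 4→3: 3[back,v=2,-]
e15 propose(0,'z'): ·
e16 deliver 1→3: ·
e17 recover(1): 1[prim,v=1,-]

0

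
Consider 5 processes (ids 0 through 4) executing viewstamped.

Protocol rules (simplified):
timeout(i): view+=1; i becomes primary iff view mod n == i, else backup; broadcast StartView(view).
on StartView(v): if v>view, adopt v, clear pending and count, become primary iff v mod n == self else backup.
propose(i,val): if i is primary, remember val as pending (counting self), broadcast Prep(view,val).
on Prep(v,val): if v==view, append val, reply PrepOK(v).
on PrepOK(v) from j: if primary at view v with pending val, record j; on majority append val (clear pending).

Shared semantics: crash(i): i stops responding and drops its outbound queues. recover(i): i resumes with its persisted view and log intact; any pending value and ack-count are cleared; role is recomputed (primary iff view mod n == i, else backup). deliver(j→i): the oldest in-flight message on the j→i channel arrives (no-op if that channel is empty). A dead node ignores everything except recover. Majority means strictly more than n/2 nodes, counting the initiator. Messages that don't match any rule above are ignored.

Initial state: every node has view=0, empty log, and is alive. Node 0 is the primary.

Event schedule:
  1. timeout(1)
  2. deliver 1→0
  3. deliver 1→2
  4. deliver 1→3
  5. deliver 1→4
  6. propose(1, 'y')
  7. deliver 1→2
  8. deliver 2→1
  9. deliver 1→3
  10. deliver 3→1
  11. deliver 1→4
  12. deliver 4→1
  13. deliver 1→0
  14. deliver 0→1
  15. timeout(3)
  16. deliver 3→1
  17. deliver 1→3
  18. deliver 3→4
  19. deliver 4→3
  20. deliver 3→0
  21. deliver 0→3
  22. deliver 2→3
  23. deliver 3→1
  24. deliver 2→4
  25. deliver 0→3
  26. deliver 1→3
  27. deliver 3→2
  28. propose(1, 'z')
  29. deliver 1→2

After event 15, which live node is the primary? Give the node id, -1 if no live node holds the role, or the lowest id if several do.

step 1 timeout(1): 1={prim,v=1,log=-}
step 2 deliver 1→0: 0={back,v=1,log=-}
step 3 deliver 1→2: 2={back,v=1,log=-}
step 4 deliver 1→3: 3={back,v=1,log=-}
step 5 deliver 1→4: 4={back,v=1,log=-}
step 6 propose(1,'y'): —
step 7 deliver 1→2: 2={back,v=1,log=y}
step 8 deliver 2→1: —
step 9 deliver 1→3: 3={back,v=1,log=y}
step 10 deliver 3→1: 1={prim,v=1,log=y}
step 11 deliver 1→4: 4={back,v=1,log=y}
step 12 deliver 4→1: —
step 13 deliver 1→0: 0={back,v=1,log=y}
step 14 deliver 0→1: —
step 15 timeout(3): 3={back,v=2,log=y}

1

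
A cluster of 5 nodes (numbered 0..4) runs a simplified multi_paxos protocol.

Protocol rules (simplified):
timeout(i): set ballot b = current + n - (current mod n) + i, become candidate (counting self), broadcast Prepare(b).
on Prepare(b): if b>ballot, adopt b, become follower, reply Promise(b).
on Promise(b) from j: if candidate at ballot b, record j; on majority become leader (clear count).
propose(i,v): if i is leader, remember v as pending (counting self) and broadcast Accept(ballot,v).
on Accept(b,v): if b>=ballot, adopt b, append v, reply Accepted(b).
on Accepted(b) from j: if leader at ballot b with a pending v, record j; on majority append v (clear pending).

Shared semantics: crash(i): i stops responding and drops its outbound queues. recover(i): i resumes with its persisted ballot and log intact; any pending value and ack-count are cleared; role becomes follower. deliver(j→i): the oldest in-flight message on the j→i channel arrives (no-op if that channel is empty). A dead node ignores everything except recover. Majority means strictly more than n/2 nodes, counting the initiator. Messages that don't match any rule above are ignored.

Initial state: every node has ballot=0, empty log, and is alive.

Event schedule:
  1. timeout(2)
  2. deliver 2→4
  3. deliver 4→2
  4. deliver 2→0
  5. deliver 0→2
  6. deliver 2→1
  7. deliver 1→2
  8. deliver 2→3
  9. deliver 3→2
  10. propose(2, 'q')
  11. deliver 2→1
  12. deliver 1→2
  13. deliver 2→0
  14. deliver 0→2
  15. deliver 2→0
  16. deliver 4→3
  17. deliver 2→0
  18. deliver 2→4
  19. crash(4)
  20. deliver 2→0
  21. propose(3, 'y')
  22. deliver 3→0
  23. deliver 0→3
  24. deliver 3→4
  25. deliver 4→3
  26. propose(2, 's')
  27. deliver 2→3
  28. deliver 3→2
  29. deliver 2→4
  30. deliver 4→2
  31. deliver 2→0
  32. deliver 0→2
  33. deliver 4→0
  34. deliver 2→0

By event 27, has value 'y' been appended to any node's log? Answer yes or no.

step 1 timeout(2): 2={cand,b=7,log=-}
step 2 deliver 2→4: 4={foll,b=7,log=-}
step 3 deliver 4→2: —
step 4 deliver 2→0: 0={foll,b=7,log=-}
step 5 deliver 0→2: 2={lead,b=7,log=-}
step 6 deliver 2→1: 1={foll,b=7,log=-}
step 7 deliver 1→2: —
step 8 deliver 2→3: 3={foll,b=7,log=-}
step 9 deliver 3→2: —
step 10 propose(2,'q'): —
step 11 deliver 2→1: 1={foll,b=7,log=q}
step 12 deliver 1→2: —
step 13 deliver 2→0: 0={foll,b=7,log=q}
step 14 deliver 0→2: 2={lead,b=7,log=q}
step 15 deliver 2→0: —
step 16 deliver 4→3: —
step 17 deliver 2→0: —
step 18 deliver 2→4: 4={foll,b=7,log=q}
step 19 crash(4): 4={✗foll,b=7,log=q}
step 20 deliver 2→0: —
step 21 propose(3,'y'): —
step 22 deliver 3→0: —
step 23 deliver 0→3: —
step 24 deliver 3→4: —
step 25 deliver 4→3: —
step 26 propose(2,'s'): —
step 27 deliver 2→3: 3={foll,b=7,log=q}

no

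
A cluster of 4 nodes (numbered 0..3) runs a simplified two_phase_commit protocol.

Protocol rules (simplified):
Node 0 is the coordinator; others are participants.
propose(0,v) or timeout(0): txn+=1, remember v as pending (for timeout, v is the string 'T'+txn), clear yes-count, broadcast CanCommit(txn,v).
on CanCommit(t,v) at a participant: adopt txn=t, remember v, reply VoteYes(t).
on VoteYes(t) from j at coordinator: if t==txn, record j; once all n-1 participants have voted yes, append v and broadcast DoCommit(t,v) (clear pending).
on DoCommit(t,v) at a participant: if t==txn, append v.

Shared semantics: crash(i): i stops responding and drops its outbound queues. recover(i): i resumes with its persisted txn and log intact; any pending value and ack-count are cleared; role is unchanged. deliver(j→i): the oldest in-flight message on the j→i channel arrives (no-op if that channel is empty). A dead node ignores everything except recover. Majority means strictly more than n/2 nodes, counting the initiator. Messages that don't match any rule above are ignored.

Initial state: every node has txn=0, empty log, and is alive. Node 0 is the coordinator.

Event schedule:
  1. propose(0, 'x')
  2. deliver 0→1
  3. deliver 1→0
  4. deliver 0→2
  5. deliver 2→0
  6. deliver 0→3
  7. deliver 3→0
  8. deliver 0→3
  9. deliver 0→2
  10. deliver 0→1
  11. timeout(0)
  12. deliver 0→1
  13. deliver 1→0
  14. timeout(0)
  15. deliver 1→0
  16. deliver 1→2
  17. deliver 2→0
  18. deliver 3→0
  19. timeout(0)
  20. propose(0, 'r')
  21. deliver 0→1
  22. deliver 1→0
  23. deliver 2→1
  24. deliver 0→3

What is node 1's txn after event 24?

3

e1 propose(0,'x'): 0[coor,t=1,-]
e2 deliver 0→1: 1[part,t=1,-]
e3 deliver 1→0: ·
e4 deliver 0→2: 2[part,t=1,-]
e5 deliver 2→0: ·
e6 deliver 0→3: 3[part,t=1,-]
e7 deliver 3→0: 0[coor,t=1,x]
e8 deliver 0→3: 3[part,t=1,x]
e9 deliver 0→2: 2[part,t=1,x]
e10 deliver 0→1: 1[part,t=1,x]
e11 timeout(0): 0[coor,t=2,x]
e12 deliver 0→1: 1[part,t=2,x]
e13 deliver 1→0: ·
e14 timeout(0): 0[coor,t=3,x]
e15 deliver 1→0: ·
e16 deliver 1→2: ·
e17 deliver 2→0: ·
e18 deliver 3→0: ·
e19 timeout(0): 0[coor,t=4,x]
e20 propose(0,'r'): 0[coor,t=5,x]
e21 deliver 0→1: 1[part,t=3,x]
e22 deliver 1→0: ·
e23 deliver 2→1: ·
e24 deliver 0→3: 3[part,t=2,x]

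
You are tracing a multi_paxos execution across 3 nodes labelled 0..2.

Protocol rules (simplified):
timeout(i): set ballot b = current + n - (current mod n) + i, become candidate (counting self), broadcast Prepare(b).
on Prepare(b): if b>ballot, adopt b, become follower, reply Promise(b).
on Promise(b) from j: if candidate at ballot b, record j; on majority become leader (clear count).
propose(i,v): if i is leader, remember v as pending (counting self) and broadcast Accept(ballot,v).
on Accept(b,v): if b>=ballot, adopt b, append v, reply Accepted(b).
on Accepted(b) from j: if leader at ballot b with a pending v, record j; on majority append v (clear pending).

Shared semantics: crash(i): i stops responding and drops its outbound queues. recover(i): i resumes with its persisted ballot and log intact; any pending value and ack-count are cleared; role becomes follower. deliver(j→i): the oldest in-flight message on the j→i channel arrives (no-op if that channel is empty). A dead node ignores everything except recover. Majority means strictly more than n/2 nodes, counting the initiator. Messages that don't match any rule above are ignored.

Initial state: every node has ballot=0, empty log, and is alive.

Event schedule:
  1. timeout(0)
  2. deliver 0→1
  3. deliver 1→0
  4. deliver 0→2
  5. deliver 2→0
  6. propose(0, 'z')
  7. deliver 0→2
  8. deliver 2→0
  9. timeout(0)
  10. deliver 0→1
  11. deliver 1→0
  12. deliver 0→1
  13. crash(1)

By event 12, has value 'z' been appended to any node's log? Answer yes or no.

yes

1. timeout(0):  <0:cand b3 ->
2. deliver 0→1:  <1:foll b3 ->
3. deliver 1→0:  <0:lead b3 ->
4. deliver 0→2:  <2:foll b3 ->
5. deliver 2→0:  nop
6. propose(0,'z'):  nop
7. deliver 0→2:  <2:foll b3 z>
8. deliver 2→0:  <0:lead b3 z>
9. timeout(0):  <0:cand b6 z>
10. deliver 0→1:  <1:foll b3 z>
11. deliver 1→0:  nop
12. deliver 0→1:  <1:foll b6 z>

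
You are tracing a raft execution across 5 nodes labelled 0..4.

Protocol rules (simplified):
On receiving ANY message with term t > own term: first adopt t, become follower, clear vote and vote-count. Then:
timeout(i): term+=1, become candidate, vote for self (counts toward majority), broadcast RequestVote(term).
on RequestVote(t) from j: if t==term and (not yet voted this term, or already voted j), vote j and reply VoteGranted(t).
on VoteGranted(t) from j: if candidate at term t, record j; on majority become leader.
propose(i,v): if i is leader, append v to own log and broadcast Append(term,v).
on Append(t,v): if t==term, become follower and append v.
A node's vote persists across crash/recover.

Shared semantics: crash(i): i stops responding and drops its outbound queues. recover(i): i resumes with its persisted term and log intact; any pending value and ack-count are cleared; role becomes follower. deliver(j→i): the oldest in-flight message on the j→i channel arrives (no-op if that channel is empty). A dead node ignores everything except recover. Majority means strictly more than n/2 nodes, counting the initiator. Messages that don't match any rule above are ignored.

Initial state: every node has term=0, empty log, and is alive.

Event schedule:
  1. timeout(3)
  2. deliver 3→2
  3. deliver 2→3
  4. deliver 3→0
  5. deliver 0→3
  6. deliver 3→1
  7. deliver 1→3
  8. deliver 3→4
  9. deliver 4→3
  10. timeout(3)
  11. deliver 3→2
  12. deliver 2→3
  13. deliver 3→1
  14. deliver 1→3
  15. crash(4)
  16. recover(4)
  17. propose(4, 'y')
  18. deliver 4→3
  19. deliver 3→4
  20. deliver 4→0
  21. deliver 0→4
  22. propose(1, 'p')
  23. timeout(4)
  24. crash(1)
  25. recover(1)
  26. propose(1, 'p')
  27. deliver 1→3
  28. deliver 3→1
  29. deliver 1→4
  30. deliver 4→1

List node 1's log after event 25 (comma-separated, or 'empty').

empty

e1 timeout(3): 3[cand,t=1,-]
e2 deliver 3→2: 2[foll,t=1,-]
e3 deliver 2→3: ·
e4 deliver 3→0: 0[foll,t=1,-]
e5 deliver 0→3: 3[lead,t=1,-]
e6 deliver 3→1: 1[foll,t=1,-]
e7 deliver 1→3: ·
e8 deliver 3→4: 4[foll,t=1,-]
e9 deliver 4→3: ·
e10 timeout(3): 3[cand,t=2,-]
e11 deliver 3→2: 2[foll,t=2,-]
e12 deliver 2→3: ·
e13 deliver 3→1: 1[foll,t=2,-]
e14 deliver 1→3: 3[lead,t=2,-]
e15 crash(4): 4[✗foll,t=1,-]
e16 recover(4): 4[foll,t=1,-]
e17 propose(4,'y'): ·
e18 deliver 4→3: ·
e19 deliver 3→4: 4[foll,t=2,-]
e20 deliver 4→0: ·
e21 deliver 0→4: ·
e22 propose(1,'p'): ·
e23 timeout(4): 4[cand,t=3,-]
e24 crash(1): 1[✗foll,t=2,-]
e25 recover(1): 1[foll,t=2,-]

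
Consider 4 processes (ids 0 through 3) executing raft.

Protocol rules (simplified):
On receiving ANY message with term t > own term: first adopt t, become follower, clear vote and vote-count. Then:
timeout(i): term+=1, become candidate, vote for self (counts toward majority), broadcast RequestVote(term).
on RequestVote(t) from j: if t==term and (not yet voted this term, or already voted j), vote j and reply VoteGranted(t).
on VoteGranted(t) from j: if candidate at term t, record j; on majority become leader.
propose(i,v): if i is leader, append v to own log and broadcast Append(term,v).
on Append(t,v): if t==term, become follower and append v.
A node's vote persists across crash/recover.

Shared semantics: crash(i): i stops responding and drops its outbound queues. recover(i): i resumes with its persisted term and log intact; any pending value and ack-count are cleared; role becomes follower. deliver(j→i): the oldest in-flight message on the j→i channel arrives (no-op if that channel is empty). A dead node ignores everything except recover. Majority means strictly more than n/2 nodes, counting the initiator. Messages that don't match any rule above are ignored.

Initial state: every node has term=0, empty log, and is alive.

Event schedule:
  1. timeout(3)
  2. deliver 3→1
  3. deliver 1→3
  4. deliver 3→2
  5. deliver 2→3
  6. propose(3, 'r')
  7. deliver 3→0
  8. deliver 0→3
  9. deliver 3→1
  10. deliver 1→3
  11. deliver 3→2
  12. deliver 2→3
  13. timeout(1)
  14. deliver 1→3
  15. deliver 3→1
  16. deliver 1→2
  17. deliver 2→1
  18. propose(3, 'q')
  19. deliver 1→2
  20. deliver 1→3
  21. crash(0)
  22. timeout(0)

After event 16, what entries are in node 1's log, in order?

r

step 1 timeout(3): 3={cand,t=1,log=-}
step 2 deliver 3→1: 1={foll,t=1,log=-}
step 3 deliver 1→3: —
step 4 deliver 3→2: 2={foll,t=1,log=-}
step 5 deliver 2→3: 3={lead,t=1,log=-}
step 6 propose(3,'r'): 3={lead,t=1,log=r}
step 7 deliver 3→0: 0={foll,t=1,log=-}
step 8 deliver 0→3: —
step 9 deliver 3→1: 1={foll,t=1,log=r}
step 10 deliver 1→3: —
step 11 deliver 3→2: 2={foll,t=1,log=r}
step 12 deliver 2→3: —
step 13 timeout(1): 1={cand,t=2,log=r}
step 14 deliver 1→3: 3={foll,t=2,log=r}
step 15 deliver 3→1: —
step 16 deliver 1→2: 2={foll,t=2,log=r}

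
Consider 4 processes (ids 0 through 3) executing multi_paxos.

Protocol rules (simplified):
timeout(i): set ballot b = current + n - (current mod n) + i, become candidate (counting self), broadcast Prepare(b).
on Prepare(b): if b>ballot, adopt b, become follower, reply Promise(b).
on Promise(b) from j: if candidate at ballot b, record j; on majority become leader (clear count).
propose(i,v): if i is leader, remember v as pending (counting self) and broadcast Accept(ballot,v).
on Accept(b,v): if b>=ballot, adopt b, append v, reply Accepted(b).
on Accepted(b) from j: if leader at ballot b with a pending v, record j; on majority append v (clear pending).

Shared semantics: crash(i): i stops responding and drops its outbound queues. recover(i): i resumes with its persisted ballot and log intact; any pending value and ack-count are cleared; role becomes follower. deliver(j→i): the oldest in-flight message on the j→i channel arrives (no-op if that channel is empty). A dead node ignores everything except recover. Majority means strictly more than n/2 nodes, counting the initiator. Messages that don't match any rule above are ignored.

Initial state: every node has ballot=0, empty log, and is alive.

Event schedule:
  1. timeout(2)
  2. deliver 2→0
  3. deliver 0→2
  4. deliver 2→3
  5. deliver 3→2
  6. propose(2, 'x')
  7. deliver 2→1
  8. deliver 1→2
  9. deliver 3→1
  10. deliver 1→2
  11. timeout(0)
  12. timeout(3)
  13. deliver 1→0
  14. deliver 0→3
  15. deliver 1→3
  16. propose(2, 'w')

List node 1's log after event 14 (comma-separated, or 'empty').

step 1 timeout(2): 2={cand,b=6,log=-}
step 2 deliver 2→0: 0={foll,b=6,log=-}
step 3 deliver 0→2: —
step 4 deliver 2→3: 3={foll,b=6,log=-}
step 5 deliver 3→2: 2={lead,b=6,log=-}
step 6 propose(2,'x'): —
step 7 deliver 2→1: 1={foll,b=6,log=-}
step 8 deliver 1→2: —
step 9 deliver 3→1: —
step 10 deliver 1→2: —
step 11 timeout(0): 0={cand,b=8,log=-}
step 12 timeout(3): 3={cand,b=11,log=-}
step 13 deliver 1→0: —
step 14 deliver 0→3: —

empty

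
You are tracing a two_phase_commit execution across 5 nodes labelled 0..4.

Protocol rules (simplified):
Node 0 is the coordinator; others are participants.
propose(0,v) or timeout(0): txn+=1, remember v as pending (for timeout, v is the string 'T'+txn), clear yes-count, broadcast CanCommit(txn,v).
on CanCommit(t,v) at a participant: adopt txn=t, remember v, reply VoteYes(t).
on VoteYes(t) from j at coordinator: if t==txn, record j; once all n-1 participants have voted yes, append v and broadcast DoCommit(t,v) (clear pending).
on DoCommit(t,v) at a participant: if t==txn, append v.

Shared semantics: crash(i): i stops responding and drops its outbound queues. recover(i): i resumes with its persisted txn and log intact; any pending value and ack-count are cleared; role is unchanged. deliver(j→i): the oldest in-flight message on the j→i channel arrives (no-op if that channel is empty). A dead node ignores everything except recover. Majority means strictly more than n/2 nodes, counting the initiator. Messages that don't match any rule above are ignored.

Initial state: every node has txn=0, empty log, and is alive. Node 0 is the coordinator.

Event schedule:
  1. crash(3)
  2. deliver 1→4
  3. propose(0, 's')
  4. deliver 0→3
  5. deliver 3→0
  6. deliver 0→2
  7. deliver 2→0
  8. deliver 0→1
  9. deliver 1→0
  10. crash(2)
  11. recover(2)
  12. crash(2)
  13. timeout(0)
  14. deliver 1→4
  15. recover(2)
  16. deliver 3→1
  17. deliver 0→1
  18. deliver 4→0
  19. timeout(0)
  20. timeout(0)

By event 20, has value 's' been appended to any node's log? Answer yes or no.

no

step 1 crash(3): 3={✗part,t=0,log=-}
step 2 deliver 1→4: —
step 3 propose(0,'s'): 0={coor,t=1,log=-}
step 4 deliver 0→3: —
step 5 deliver 3→0: —
step 6 deliver 0→2: 2={part,t=1,log=-}
step 7 deliver 2→0: —
step 8 deliver 0→1: 1={part,t=1,log=-}
step 9 deliver 1→0: —
step 10 crash(2): 2={✗part,t=1,log=-}
step 11 recover(2): 2={part,t=1,log=-}
step 12 crash(2): 2={✗part,t=1,log=-}
step 13 timeout(0): 0={coor,t=2,log=-}
step 14 deliver 1→4: —
step 15 recover(2): 2={part,t=1,log=-}
step 16 deliver 3→1: —
step 17 deliver 0→1: 1={part,t=2,log=-}
step 18 deliver 4→0: —
step 19 timeout(0): 0={coor,t=3,log=-}
step 20 timeout(0): 0={coor,t=4,log=-}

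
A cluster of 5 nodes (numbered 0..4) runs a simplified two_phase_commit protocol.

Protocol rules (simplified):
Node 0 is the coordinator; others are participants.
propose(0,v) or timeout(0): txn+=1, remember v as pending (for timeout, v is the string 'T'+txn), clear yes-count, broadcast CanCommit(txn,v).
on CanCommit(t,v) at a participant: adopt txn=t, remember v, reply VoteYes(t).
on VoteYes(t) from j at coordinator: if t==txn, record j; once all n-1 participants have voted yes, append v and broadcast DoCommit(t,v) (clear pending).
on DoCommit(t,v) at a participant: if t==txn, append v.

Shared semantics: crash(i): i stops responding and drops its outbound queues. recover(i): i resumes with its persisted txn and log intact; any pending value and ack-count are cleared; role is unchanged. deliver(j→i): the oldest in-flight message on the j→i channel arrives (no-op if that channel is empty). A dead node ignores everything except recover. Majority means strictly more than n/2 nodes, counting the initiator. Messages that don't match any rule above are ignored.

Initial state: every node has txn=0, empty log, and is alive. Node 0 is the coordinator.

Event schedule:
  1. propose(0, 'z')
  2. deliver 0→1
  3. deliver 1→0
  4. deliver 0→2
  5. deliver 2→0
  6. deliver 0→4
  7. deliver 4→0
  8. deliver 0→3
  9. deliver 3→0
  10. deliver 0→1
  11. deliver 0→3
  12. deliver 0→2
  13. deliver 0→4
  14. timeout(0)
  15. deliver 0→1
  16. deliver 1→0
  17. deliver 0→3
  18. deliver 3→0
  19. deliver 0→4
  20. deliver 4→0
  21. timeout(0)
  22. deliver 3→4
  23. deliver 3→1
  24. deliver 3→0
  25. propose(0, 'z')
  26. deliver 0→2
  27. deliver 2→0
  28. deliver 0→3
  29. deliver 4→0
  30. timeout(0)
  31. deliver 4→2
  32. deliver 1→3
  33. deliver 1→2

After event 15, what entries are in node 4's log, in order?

z

step 1 propose(0,'z'): 0={coor,t=1,log=-}
step 2 deliver 0→1: 1={part,t=1,log=-}
step 3 deliver 1→0: —
step 4 deliver 0→2: 2={part,t=1,log=-}
step 5 deliver 2→0: —
step 6 deliver 0→4: 4={part,t=1,log=-}
step 7 deliver 4→0: —
step 8 deliver 0→3: 3={part,t=1,log=-}
step 9 deliver 3→0: 0={coor,t=1,log=z}
step 10 deliver 0→1: 1={part,t=1,log=z}
step 11 deliver 0→3: 3={part,t=1,log=z}
step 12 deliver 0→2: 2={part,t=1,log=z}
step 13 deliver 0→4: 4={part,t=1,log=z}
step 14 timeout(0): 0={coor,t=2,log=z}
step 15 deliver 0→1: 1={part,t=2,log=z}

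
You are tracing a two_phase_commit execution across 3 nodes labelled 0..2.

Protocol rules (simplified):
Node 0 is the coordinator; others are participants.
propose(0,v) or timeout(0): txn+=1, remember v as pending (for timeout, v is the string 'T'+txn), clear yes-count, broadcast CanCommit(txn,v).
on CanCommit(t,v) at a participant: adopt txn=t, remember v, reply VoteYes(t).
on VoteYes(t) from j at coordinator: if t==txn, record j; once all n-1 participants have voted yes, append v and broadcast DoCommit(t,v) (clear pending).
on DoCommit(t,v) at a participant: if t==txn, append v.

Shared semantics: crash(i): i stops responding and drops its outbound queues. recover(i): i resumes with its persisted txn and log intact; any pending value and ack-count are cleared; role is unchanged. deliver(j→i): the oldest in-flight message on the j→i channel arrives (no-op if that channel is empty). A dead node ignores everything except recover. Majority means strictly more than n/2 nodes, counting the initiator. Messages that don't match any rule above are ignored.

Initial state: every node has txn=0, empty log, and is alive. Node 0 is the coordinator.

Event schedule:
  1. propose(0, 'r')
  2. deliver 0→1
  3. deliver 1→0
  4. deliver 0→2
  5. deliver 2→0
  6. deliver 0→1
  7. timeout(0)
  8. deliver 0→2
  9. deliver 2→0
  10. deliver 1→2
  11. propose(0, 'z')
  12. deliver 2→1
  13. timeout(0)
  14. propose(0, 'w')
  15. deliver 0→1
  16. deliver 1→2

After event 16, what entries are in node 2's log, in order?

r

step 1 propose(0,'r'): 0={coor,t=1,log=-}
step 2 deliver 0→1: 1={part,t=1,log=-}
step 3 deliver 1→0: —
step 4 deliver 0→2: 2={part,t=1,log=-}
step 5 deliver 2→0: 0={coor,t=1,log=r}
step 6 deliver 0→1: 1={part,t=1,log=r}
step 7 timeout(0): 0={coor,t=2,log=r}
step 8 deliver 0→2: 2={part,t=1,log=r}
step 9 deliver 2→0: —
step 10 deliver 1→2: —
step 11 propose(0,'z'): 0={coor,t=3,log=r}
step 12 deliver 2→1: —
step 13 timeout(0): 0={coor,t=4,log=r}
step 14 propose(0,'w'): 0={coor,t=5,log=r}
step 15 deliver 0→1: 1={part,t=2,log=r}
step 16 deliver 1→2: —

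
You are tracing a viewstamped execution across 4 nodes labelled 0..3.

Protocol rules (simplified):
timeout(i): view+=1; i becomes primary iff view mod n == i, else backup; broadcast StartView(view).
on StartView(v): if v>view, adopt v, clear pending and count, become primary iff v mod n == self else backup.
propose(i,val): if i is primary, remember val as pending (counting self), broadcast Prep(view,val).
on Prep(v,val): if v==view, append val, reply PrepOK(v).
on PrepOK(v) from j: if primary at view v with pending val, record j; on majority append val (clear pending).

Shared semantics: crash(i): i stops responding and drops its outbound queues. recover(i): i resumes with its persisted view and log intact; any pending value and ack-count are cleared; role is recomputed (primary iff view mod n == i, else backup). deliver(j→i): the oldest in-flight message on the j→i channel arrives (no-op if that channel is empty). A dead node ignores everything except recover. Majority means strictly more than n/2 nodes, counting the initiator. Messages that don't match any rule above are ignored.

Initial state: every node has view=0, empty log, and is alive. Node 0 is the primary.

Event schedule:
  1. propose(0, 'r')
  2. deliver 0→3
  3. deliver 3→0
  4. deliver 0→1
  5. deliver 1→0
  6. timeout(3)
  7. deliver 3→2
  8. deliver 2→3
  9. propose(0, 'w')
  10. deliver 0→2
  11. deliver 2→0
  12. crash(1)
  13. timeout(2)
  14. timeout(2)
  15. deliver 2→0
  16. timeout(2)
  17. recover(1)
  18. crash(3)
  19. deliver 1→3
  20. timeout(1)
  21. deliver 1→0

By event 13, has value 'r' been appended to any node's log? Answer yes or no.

1. propose(0,'r'):  nop
2. deliver 0→3:  <3:back v0 r>
3. deliver 3→0:  nop
4. deliver 0→1:  <1:back v0 r>
5. deliver 1→0:  <0:prim v0 r>
6. timeout(3):  <3:back v1 r>
7. deliver 3→2:  <2:back v1 ->
8. deliver 2→3:  nop
9. propose(0,'w'):  nop
10. deliver 0→2:  nop
11. deliver 2→0:  nop
12. crash(1):  <1:✗back v0 r>
13. timeout(2):  <2:prim v2 ->

yes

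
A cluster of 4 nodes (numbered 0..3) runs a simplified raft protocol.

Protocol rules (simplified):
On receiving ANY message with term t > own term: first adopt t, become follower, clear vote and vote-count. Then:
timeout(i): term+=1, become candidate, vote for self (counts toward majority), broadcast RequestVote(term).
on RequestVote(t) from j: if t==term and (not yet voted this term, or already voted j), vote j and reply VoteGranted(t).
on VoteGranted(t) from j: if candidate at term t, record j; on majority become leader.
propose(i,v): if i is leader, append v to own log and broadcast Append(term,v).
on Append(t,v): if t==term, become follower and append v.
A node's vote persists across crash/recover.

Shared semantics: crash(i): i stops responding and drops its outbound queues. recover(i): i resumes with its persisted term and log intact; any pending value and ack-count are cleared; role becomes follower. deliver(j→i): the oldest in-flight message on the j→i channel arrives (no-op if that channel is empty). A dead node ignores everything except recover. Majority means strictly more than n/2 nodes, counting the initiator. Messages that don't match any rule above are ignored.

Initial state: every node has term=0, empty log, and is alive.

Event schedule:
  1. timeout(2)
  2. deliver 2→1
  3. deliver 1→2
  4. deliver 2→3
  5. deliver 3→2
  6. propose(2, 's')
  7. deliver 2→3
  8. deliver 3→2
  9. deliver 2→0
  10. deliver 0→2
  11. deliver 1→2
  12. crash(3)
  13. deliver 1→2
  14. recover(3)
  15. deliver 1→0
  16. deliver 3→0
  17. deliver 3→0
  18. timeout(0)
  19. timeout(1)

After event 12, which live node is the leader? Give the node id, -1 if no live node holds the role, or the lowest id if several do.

2

step 1 timeout(2): 2={cand,t=1,log=-}
step 2 deliver 2→1: 1={foll,t=1,log=-}
step 3 deliver 1→2: —
step 4 deliver 2→3: 3={foll,t=1,log=-}
step 5 deliver 3→2: 2={lead,t=1,log=-}
step 6 propose(2,'s'): 2={lead,t=1,log=s}
step 7 deliver 2→3: 3={foll,t=1,log=s}
step 8 deliver 3→2: —
step 9 deliver 2→0: 0={foll,t=1,log=-}
step 10 deliver 0→2: —
step 11 deliver 1→2: —
step 12 crash(3): 3={✗foll,t=1,log=s}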